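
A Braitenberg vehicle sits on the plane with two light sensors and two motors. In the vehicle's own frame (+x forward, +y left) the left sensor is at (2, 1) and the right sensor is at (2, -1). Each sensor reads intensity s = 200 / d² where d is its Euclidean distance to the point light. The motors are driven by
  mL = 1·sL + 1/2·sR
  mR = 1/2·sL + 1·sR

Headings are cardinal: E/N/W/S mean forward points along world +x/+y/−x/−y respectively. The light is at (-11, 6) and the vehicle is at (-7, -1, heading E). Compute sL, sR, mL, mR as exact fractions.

25/9 2 34/9 61/18

left sensor world pos  = (-5, 0); dL² = 72
right sensor world pos = (-5, -2); dR² = 100
sL = 200/72 = 25/9
sR = 200/100 = 2
mL = 1·sL + 1/2·sR = 34/9
mR = 1/2·sL + 1·sR = 61/18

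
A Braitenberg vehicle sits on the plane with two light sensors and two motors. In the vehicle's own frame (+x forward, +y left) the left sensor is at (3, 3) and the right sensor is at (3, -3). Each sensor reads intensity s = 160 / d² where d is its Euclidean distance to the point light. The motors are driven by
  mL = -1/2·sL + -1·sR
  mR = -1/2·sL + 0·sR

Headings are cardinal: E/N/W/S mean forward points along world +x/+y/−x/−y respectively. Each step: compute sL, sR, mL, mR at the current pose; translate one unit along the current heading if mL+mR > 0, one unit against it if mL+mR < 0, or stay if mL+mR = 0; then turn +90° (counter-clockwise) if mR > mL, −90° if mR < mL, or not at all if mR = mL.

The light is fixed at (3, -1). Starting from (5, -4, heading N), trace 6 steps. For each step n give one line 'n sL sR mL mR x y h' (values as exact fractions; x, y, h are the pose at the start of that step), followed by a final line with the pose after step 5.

0 160 32/5 -432/5 -80 5 -4 N
1 16/5 80 -408/5 -8/5 5 -5 W
2 32/17 160/49 -3504/833 -16/17 6 -5 S
3 40/9 20/9 -40/9 -20/9 6 -4 E
4 160 32/5 -432/5 -80 5 -4 N
5 16/5 80 -408/5 -8/5 5 -5 W
final 6 -5 S

n=0: pose=(5,-4,N); sL=160, sR=32/5; mL=-432/5, mR=-80; mL+mR=-832/5 → advance -1; mR−mL=32/5 → turn +1·90°
n=1: pose=(5,-5,W); sL=16/5, sR=80; mL=-408/5, mR=-8/5; mL+mR=-416/5 → advance -1; mR−mL=80 → turn +1·90°
n=2: pose=(6,-5,S); sL=32/17, sR=160/49; mL=-3504/833, mR=-16/17; mL+mR=-4288/833 → advance -1; mR−mL=160/49 → turn +1·90°
n=3: pose=(6,-4,E); sL=40/9, sR=20/9; mL=-40/9, mR=-20/9; mL+mR=-20/3 → advance -1; mR−mL=20/9 → turn +1·90°
n=4: pose=(5,-4,N); sL=160, sR=32/5; mL=-432/5, mR=-80; mL+mR=-832/5 → advance -1; mR−mL=32/5 → turn +1·90°
n=5: pose=(5,-5,W); sL=16/5, sR=80; mL=-408/5, mR=-8/5; mL+mR=-416/5 → advance -1; mR−mL=80 → turn +1·90°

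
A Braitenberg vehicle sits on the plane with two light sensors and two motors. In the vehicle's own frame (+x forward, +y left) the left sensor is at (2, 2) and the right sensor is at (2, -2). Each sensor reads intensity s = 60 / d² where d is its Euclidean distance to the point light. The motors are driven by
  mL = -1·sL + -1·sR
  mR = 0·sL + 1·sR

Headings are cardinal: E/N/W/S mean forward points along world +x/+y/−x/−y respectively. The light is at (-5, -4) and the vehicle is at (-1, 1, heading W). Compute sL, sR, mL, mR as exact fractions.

60/13 60/53 -3960/689 60/53

left sensor world pos  = (-3, -1); dL² = 13
right sensor world pos = (-3, 3); dR² = 53
sL = 60/13 = 60/13
sR = 60/53 = 60/53
mL = -1·sL + -1·sR = -3960/689
mR = 0·sL + 1·sR = 60/53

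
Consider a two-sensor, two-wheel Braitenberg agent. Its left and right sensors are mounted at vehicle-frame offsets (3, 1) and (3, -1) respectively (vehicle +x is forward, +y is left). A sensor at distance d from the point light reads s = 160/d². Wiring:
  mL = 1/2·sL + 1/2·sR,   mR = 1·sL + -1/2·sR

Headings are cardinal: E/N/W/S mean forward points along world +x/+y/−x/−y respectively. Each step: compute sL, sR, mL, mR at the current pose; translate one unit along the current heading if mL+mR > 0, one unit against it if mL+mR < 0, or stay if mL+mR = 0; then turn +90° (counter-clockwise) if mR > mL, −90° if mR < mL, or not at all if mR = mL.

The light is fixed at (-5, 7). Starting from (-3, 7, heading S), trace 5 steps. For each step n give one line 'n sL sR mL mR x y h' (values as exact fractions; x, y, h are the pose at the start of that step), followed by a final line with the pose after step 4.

n=0: pose=(-3,7,S); sL=80/9, sR=16; mL=112/9, mR=8/9; mL+mR=40/3 → advance +1; mR−mL=-104/9 → turn -1·90°
n=1: pose=(-3,6,W); sL=32, sR=160; mL=96, mR=-48; mL+mR=48 → advance +1; mR−mL=-144 → turn -1·90°
n=2: pose=(-4,6,N); sL=40, sR=20; mL=30, mR=30; mL+mR=60 → advance +1; mR−mL=0 → turn +0·90°
n=3: pose=(-4,7,N); sL=160/9, sR=160/13; mL=1760/117, mR=1360/117; mL+mR=80/3 → advance +1; mR−mL=-400/117 → turn -1·90°
n=4: pose=(-4,8,E); sL=8, sR=10; mL=9, mR=3; mL+mR=12 → advance +1; mR−mL=-6 → turn -1·90°

0 80/9 16 112/9 8/9 -3 7 S
1 32 160 96 -48 -3 6 W
2 40 20 30 30 -4 6 N
3 160/9 160/13 1760/117 1360/117 -4 7 N
4 8 10 9 3 -4 8 E
final -3 8 S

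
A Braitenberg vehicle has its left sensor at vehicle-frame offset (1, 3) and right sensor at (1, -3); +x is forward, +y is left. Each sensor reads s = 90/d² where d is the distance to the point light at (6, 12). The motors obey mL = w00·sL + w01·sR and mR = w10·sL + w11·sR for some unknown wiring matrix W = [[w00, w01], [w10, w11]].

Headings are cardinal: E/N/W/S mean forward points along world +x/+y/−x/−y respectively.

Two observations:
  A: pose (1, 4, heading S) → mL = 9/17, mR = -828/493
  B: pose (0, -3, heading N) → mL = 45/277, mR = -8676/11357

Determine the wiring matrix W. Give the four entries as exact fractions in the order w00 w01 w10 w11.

1/2 0 -1 -1

obs A: pose=(1,4,S) → sL=18/17, sR=18/29, mL=9/17, mR=-828/493
obs B: pose=(0,-3,N) → sL=90/277, sR=18/41, mL=45/277, mR=-8676/11357
sensor matrix S = [[18/17, 18/29], [90/277, 18/41]]; det S = 1473552/5599001
solve [mL_A; mL_B] = S·[w00; w01] and [mR_A; mR_B] = S·[w10; w11]:
  w00 = 1/2, w01 = 0, w10 = -1, w11 = -1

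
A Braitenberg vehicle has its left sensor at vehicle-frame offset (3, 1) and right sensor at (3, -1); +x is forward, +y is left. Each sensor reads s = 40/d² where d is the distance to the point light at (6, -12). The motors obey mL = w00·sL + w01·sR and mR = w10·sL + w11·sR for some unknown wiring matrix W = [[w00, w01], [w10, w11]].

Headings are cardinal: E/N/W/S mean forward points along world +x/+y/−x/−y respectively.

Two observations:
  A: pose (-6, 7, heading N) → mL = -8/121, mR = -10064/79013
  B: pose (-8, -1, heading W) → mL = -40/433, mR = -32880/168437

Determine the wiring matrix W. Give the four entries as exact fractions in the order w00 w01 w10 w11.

0 -1 -1 -1

obs A: pose=(-6,7,N) → sL=40/653, sR=8/121, mL=-8/121, mR=-10064/79013
obs B: pose=(-8,-1,W) → sL=40/389, sR=40/433, mL=-40/433, mR=-32880/168437
sensor matrix S = [[40/653, 8/121], [40/389, 40/433]]; det S = -15169280/13308712681
solve [mL_A; mL_B] = S·[w00; w01] and [mR_A; mR_B] = S·[w10; w11]:
  w00 = 0, w01 = -1, w10 = -1, w11 = -1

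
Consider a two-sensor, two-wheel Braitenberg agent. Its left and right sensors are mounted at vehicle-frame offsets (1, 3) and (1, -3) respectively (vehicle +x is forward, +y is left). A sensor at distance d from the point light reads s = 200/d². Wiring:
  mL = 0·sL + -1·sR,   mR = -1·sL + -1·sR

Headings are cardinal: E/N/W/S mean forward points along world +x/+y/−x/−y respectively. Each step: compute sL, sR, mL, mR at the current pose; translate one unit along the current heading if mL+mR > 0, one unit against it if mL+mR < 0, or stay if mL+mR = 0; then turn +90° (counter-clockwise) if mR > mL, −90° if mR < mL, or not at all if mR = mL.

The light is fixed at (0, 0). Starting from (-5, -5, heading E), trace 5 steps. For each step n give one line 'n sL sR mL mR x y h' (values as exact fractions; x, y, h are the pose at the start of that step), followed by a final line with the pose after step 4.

n=0: pose=(-5,-5,E); sL=10, sR=5/2; mL=-5/2, mR=-25/2; mL+mR=-15 → advance -1; mR−mL=-10 → turn -1·90°
n=1: pose=(-6,-5,S); sL=40/9, sR=200/117; mL=-200/117, mR=-80/13; mL+mR=-920/117 → advance -1; mR−mL=-40/9 → turn -1·90°
n=2: pose=(-6,-4,W); sL=100/49, sR=4; mL=-4, mR=-296/49; mL+mR=-492/49 → advance -1; mR−mL=-100/49 → turn -1·90°
n=3: pose=(-5,-4,N); sL=200/73, sR=200/13; mL=-200/13, mR=-17200/949; mL+mR=-31800/949 → advance -1; mR−mL=-200/73 → turn -1·90°
n=4: pose=(-5,-5,E); sL=10, sR=5/2; mL=-5/2, mR=-25/2; mL+mR=-15 → advance -1; mR−mL=-10 → turn -1·90°

0 10 5/2 -5/2 -25/2 -5 -5 E
1 40/9 200/117 -200/117 -80/13 -6 -5 S
2 100/49 4 -4 -296/49 -6 -4 W
3 200/73 200/13 -200/13 -17200/949 -5 -4 N
4 10 5/2 -5/2 -25/2 -5 -5 E
final -6 -5 S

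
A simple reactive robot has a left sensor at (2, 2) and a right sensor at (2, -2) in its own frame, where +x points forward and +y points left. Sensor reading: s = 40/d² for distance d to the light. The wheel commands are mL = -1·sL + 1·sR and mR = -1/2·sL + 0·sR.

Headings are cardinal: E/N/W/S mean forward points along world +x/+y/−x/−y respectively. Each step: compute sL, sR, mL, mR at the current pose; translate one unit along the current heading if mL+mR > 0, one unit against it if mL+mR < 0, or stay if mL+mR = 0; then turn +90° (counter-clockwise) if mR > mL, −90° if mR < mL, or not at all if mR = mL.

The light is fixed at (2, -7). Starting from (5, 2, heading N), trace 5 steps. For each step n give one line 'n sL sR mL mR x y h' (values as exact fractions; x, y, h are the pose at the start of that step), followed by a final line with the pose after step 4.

0 20/61 20/73 -240/4453 -10/61 5 2 N
1 8/25 40/61 512/1525 -4/25 5 1 E
2 5/9 1 4/9 -5/18 6 1 S
3 40/29 8/17 -448/493 -20/29 6 0 W
4 20/37 20/17 400/629 -10/37 7 0 S
final 7 -1 W

n=0: pose=(5,2,N); sL=20/61, sR=20/73; mL=-240/4453, mR=-10/61; mL+mR=-970/4453 → advance -1; mR−mL=-490/4453 → turn -1·90°
n=1: pose=(5,1,E); sL=8/25, sR=40/61; mL=512/1525, mR=-4/25; mL+mR=268/1525 → advance +1; mR−mL=-756/1525 → turn -1·90°
n=2: pose=(6,1,S); sL=5/9, sR=1; mL=4/9, mR=-5/18; mL+mR=1/6 → advance +1; mR−mL=-13/18 → turn -1·90°
n=3: pose=(6,0,W); sL=40/29, sR=8/17; mL=-448/493, mR=-20/29; mL+mR=-788/493 → advance -1; mR−mL=108/493 → turn +1·90°
n=4: pose=(7,0,S); sL=20/37, sR=20/17; mL=400/629, mR=-10/37; mL+mR=230/629 → advance +1; mR−mL=-570/629 → turn -1·90°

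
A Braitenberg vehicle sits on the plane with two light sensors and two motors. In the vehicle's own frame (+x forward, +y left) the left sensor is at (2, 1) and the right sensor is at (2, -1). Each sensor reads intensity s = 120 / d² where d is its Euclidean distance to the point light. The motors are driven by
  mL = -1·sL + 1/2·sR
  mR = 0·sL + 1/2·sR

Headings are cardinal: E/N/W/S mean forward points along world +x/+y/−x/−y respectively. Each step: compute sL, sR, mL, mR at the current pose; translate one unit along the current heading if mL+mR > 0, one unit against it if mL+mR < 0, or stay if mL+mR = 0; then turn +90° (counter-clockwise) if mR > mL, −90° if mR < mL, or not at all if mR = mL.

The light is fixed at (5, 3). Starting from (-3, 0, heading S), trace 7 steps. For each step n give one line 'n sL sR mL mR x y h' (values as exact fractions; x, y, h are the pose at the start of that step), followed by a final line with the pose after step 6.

n=0: pose=(-3,0,S); sL=60/37, sR=60/53; mL=-2070/1961, mR=30/53; mL+mR=-960/1961 → advance -1; mR−mL=60/37 → turn +1·90°
n=1: pose=(-3,1,E); sL=120/37, sR=8/3; mL=-212/111, mR=4/3; mL+mR=-64/111 → advance -1; mR−mL=120/37 → turn +1·90°
n=2: pose=(-4,1,N); sL=6/5, sR=15/8; mL=-21/80, mR=15/16; mL+mR=27/40 → advance +1; mR−mL=6/5 → turn +1·90°
n=3: pose=(-4,2,W); sL=24/25, sR=120/121; mL=-1404/3025, mR=60/121; mL+mR=96/3025 → advance +1; mR−mL=24/25 → turn +1·90°
n=4: pose=(-5,2,S); sL=4/3, sR=12/13; mL=-34/39, mR=6/13; mL+mR=-16/39 → advance -1; mR−mL=4/3 → turn +1·90°
n=5: pose=(-5,3,E); sL=24/13, sR=24/13; mL=-12/13, mR=12/13; mL+mR=0 → advance +0; mR−mL=24/13 → turn +1·90°
n=6: pose=(-5,3,N); sL=24/25, sR=24/17; mL=-108/425, mR=12/17; mL+mR=192/425 → advance +1; mR−mL=24/25 → turn +1·90°

0 60/37 60/53 -2070/1961 30/53 -3 0 S
1 120/37 8/3 -212/111 4/3 -3 1 E
2 6/5 15/8 -21/80 15/16 -4 1 N
3 24/25 120/121 -1404/3025 60/121 -4 2 W
4 4/3 12/13 -34/39 6/13 -5 2 S
5 24/13 24/13 -12/13 12/13 -5 3 E
6 24/25 24/17 -108/425 12/17 -5 3 N
final -5 4 W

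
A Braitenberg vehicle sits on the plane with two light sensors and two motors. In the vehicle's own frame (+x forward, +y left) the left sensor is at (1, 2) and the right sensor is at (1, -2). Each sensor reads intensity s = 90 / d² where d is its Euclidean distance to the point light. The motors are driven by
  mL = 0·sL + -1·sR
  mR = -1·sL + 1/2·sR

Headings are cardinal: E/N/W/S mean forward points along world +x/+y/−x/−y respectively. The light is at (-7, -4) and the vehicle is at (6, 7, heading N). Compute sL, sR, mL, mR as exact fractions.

left sensor world pos  = (4, 8); dL² = 265
right sensor world pos = (8, 8); dR² = 369
sL = 90/265 = 18/53
sR = 90/369 = 10/41
mL = 0·sL + -1·sR = -10/41
mR = -1·sL + 1/2·sR = -473/2173

18/53 10/41 -10/41 -473/2173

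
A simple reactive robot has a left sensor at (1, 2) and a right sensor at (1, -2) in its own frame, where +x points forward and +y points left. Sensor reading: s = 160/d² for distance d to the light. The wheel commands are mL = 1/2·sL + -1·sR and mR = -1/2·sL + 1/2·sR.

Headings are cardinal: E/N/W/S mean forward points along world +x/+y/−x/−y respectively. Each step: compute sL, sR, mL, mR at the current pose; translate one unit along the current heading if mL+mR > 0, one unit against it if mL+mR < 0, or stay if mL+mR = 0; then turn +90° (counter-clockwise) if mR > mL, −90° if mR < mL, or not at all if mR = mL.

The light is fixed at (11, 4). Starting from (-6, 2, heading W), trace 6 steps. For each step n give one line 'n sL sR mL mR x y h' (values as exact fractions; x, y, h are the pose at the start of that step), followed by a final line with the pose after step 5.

n=0: pose=(-6,2,W); sL=8/17, sR=40/81; mL=-356/1377, mR=16/1377; mL+mR=-20/81 → advance -1; mR−mL=124/459 → turn +1·90°
n=1: pose=(-5,2,S); sL=32/41, sR=160/333; mL=-1232/13653, mR=-2048/13653; mL+mR=-80/333 → advance -1; mR−mL=-272/4551 → turn -1·90°
n=2: pose=(-5,3,W); sL=80/149, sR=16/29; mL=-1224/4321, mR=32/4321; mL+mR=-8/29 → advance -1; mR−mL=1256/4321 → turn +1·90°
n=3: pose=(-4,3,S); sL=160/173, sR=160/293; mL=-4240/50689, mR=-9600/50689; mL+mR=-80/293 → advance -1; mR−mL=-5360/50689 → turn -1·90°
n=4: pose=(-4,4,W); sL=8/13, sR=8/13; mL=-4/13, mR=0; mL+mR=-4/13 → advance -1; mR−mL=4/13 → turn +1·90°
n=5: pose=(-3,4,S); sL=32/29, sR=160/257; mL=-528/7453, mR=-1792/7453; mL+mR=-80/257 → advance -1; mR−mL=-1264/7453 → turn -1·90°

0 8/17 40/81 -356/1377 16/1377 -6 2 W
1 32/41 160/333 -1232/13653 -2048/13653 -5 2 S
2 80/149 16/29 -1224/4321 32/4321 -5 3 W
3 160/173 160/293 -4240/50689 -9600/50689 -4 3 S
4 8/13 8/13 -4/13 0 -4 4 W
5 32/29 160/257 -528/7453 -1792/7453 -3 4 S
final -3 5 W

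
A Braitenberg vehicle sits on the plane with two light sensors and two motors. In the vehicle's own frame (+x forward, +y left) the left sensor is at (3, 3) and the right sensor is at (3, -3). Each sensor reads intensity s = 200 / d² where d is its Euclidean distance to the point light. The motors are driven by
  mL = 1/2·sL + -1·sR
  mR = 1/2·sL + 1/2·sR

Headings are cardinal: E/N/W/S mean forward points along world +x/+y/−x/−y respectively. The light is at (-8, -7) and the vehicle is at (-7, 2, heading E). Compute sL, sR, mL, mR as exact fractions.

5/4 50/13 -335/104 265/104

left sensor world pos  = (-4, 5); dL² = 160
right sensor world pos = (-4, -1); dR² = 52
sL = 200/160 = 5/4
sR = 200/52 = 50/13
mL = 1/2·sL + -1·sR = -335/104
mR = 1/2·sL + 1/2·sR = 265/104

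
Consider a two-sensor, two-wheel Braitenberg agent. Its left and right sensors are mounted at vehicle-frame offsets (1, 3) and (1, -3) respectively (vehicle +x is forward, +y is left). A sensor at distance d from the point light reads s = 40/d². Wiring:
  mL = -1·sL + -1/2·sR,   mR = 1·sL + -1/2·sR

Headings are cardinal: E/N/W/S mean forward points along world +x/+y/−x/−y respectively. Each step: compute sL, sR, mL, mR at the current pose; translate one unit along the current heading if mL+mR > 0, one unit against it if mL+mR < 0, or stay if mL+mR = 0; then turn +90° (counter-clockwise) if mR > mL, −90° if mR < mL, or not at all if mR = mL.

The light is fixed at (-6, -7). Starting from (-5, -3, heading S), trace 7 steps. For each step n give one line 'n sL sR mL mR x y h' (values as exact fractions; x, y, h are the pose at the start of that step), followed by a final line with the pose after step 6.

0 8/5 40/13 -204/65 4/65 -5 -3 S
1 10/17 5 -105/34 -65/34 -5 -2 E
2 8/9 8/9 -4/3 4/9 -6 -2 N
3 20 4/5 -102/5 98/5 -6 -3 W
4 8/5 40/13 -204/65 4/65 -5 -3 S
5 10/17 5 -105/34 -65/34 -5 -2 E
6 8/9 8/9 -4/3 4/9 -6 -2 N
final -6 -3 W

n=0: pose=(-5,-3,S); sL=8/5, sR=40/13; mL=-204/65, mR=4/65; mL+mR=-40/13 → advance -1; mR−mL=16/5 → turn +1·90°
n=1: pose=(-5,-2,E); sL=10/17, sR=5; mL=-105/34, mR=-65/34; mL+mR=-5 → advance -1; mR−mL=20/17 → turn +1·90°
n=2: pose=(-6,-2,N); sL=8/9, sR=8/9; mL=-4/3, mR=4/9; mL+mR=-8/9 → advance -1; mR−mL=16/9 → turn +1·90°
n=3: pose=(-6,-3,W); sL=20, sR=4/5; mL=-102/5, mR=98/5; mL+mR=-4/5 → advance -1; mR−mL=40 → turn +1·90°
n=4: pose=(-5,-3,S); sL=8/5, sR=40/13; mL=-204/65, mR=4/65; mL+mR=-40/13 → advance -1; mR−mL=16/5 → turn +1·90°
n=5: pose=(-5,-2,E); sL=10/17, sR=5; mL=-105/34, mR=-65/34; mL+mR=-5 → advance -1; mR−mL=20/17 → turn +1·90°
n=6: pose=(-6,-2,N); sL=8/9, sR=8/9; mL=-4/3, mR=4/9; mL+mR=-8/9 → advance -1; mR−mL=16/9 → turn +1·90°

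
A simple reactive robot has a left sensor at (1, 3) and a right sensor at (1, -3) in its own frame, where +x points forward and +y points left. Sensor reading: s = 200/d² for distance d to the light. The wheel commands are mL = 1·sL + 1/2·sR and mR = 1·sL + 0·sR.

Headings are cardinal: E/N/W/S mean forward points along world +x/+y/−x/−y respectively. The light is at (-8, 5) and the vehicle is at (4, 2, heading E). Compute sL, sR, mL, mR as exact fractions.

left sensor world pos  = (5, 5); dL² = 169
right sensor world pos = (5, -1); dR² = 205
sL = 200/169 = 200/169
sR = 200/205 = 40/41
mL = 1·sL + 1/2·sR = 11580/6929
mR = 1·sL + 0·sR = 200/169

200/169 40/41 11580/6929 200/169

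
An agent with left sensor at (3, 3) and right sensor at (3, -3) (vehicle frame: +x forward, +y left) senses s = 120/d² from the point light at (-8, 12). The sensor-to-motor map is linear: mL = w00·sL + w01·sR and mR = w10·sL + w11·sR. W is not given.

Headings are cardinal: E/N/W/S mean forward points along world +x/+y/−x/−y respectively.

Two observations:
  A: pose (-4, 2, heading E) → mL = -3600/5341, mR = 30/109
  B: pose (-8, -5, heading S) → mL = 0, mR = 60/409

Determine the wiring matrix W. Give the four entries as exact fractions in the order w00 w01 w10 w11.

obs A: pose=(-4,2,E) → sL=60/49, sR=60/109, mL=-3600/5341, mR=30/109
obs B: pose=(-8,-5,S) → sL=120/409, sR=120/409, mL=0, mR=60/409
sensor matrix S = [[60/49, 60/109], [120/409, 120/409]]; det S = 432000/2184469
solve [mL_A; mL_B] = S·[w00; w01] and [mR_A; mR_B] = S·[w10; w11]:
  w00 = -1, w01 = 1, w10 = 0, w11 = 1/2

-1 1 0 1/2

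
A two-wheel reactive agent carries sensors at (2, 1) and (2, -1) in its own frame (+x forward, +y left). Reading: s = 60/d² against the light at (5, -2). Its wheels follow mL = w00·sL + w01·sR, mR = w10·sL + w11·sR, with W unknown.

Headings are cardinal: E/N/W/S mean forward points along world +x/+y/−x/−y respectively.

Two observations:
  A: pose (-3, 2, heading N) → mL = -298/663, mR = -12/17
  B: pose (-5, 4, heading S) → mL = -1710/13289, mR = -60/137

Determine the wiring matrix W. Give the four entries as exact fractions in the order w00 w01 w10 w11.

obs A: pose=(-3,2,N) → sL=20/39, sR=12/17, mL=-298/663, mR=-12/17
obs B: pose=(-5,4,S) → sL=60/97, sR=60/137, mL=-1710/13289, mR=-60/137
sensor matrix S = [[20/39, 12/17], [60/97, 60/137]]; det S = -622720/2936869
solve [mL_A; mL_B] = S·[w00; w01] and [mR_A; mR_B] = S·[w10; w11]:
  w00 = 1/2, w01 = -1, w10 = 0, w11 = -1

1/2 -1 0 -1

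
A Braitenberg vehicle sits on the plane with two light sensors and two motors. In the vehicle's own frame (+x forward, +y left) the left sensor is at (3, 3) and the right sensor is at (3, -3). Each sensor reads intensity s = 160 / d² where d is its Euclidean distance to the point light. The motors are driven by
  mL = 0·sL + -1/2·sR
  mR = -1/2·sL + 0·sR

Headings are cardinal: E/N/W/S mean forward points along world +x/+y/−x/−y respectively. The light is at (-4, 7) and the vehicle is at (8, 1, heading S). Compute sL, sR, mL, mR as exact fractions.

left sensor world pos  = (11, -2); dL² = 306
right sensor world pos = (5, -2); dR² = 162
sL = 160/306 = 80/153
sR = 160/162 = 80/81
mL = 0·sL + -1/2·sR = -40/81
mR = -1/2·sL + 0·sR = -40/153

80/153 80/81 -40/81 -40/153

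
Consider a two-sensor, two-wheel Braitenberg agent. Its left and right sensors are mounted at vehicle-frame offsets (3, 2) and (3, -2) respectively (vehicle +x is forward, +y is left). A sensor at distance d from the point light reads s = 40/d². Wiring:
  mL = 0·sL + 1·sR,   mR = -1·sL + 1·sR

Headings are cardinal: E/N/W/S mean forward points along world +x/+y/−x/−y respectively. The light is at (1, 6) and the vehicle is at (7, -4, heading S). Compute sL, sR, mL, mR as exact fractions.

40/233 8/37 8/37 384/8621

left sensor world pos  = (9, -7); dL² = 233
right sensor world pos = (5, -7); dR² = 185
sL = 40/233 = 40/233
sR = 40/185 = 8/37
mL = 0·sL + 1·sR = 8/37
mR = -1·sL + 1·sR = 384/8621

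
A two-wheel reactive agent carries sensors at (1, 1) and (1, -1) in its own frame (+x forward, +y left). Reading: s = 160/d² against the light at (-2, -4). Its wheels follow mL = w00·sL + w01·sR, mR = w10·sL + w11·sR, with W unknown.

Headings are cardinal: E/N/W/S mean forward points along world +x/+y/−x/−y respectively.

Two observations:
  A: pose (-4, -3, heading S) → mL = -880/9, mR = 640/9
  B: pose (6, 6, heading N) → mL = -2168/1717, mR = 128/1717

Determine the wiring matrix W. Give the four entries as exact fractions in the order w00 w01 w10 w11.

-1/2 -1 1/2 -1/2

obs A: pose=(-4,-3,S) → sL=160, sR=160/9, mL=-880/9, mR=640/9
obs B: pose=(6,6,N) → sL=16/17, sR=80/101, mL=-2168/1717, mR=128/1717
sensor matrix S = [[160, 160/9], [16/17, 80/101]]; det S = 1699840/15453
solve [mL_A; mL_B] = S·[w00; w01] and [mR_A; mR_B] = S·[w10; w11]:
  w00 = -1/2, w01 = -1, w10 = 1/2, w11 = -1/2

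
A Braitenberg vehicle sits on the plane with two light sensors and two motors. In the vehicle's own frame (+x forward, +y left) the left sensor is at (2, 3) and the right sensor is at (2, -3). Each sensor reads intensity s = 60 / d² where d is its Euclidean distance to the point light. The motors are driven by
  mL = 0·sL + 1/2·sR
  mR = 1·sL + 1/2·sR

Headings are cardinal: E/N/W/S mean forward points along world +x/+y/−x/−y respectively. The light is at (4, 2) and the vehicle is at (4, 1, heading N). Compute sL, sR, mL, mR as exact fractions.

left sensor world pos  = (1, 3); dL² = 10
right sensor world pos = (7, 3); dR² = 10
sL = 60/10 = 6
sR = 60/10 = 6
mL = 0·sL + 1/2·sR = 3
mR = 1·sL + 1/2·sR = 9

6 6 3 9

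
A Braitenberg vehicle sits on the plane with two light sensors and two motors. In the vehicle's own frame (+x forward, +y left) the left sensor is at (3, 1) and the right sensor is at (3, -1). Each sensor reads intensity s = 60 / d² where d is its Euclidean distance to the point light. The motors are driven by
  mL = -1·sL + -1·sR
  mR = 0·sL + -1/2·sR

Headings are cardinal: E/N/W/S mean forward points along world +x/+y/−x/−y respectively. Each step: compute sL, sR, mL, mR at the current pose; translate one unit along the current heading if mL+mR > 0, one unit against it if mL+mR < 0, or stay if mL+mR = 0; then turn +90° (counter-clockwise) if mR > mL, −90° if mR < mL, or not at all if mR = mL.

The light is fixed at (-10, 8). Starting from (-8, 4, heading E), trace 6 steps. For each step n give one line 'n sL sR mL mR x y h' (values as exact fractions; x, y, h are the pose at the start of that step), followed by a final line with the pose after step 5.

n=0: pose=(-8,4,E); sL=30/17, sR=6/5; mL=-252/85, mR=-3/5; mL+mR=-303/85 → advance -1; mR−mL=201/85 → turn +1·90°
n=1: pose=(-9,4,N); sL=60, sR=12; mL=-72, mR=-6; mL+mR=-78 → advance -1; mR−mL=66 → turn +1·90°
n=2: pose=(-9,3,W); sL=3/2, sR=3; mL=-9/2, mR=-3/2; mL+mR=-6 → advance -1; mR−mL=3 → turn +1·90°
n=3: pose=(-8,3,S); sL=60/73, sR=12/13; mL=-1656/949, mR=-6/13; mL+mR=-2094/949 → advance -1; mR−mL=1218/949 → turn +1·90°
n=4: pose=(-8,4,E); sL=30/17, sR=6/5; mL=-252/85, mR=-3/5; mL+mR=-303/85 → advance -1; mR−mL=201/85 → turn +1·90°
n=5: pose=(-9,4,N); sL=60, sR=12; mL=-72, mR=-6; mL+mR=-78 → advance -1; mR−mL=66 → turn +1·90°

0 30/17 6/5 -252/85 -3/5 -8 4 E
1 60 12 -72 -6 -9 4 N
2 3/2 3 -9/2 -3/2 -9 3 W
3 60/73 12/13 -1656/949 -6/13 -8 3 S
4 30/17 6/5 -252/85 -3/5 -8 4 E
5 60 12 -72 -6 -9 4 N
final -9 3 W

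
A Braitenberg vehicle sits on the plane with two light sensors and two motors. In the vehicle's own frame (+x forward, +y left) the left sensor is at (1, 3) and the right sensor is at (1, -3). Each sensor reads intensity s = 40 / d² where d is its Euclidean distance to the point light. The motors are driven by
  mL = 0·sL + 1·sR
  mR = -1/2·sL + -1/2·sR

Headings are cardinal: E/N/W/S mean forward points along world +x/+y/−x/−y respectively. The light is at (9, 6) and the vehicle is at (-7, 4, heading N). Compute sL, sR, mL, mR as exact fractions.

left sensor world pos  = (-10, 5); dL² = 362
right sensor world pos = (-4, 5); dR² = 170
sL = 40/362 = 20/181
sR = 40/170 = 4/17
mL = 0·sL + 1·sR = 4/17
mR = -1/2·sL + -1/2·sR = -532/3077

20/181 4/17 4/17 -532/3077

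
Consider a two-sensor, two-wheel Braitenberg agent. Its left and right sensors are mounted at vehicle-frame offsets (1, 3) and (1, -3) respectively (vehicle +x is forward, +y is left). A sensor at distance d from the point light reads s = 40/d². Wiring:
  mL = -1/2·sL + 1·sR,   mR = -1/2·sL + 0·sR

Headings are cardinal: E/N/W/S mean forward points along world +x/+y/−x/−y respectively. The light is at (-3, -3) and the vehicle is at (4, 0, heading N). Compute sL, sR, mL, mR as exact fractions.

5/4 10/29 -65/232 -5/8

left sensor world pos  = (1, 1); dL² = 32
right sensor world pos = (7, 1); dR² = 116
sL = 40/32 = 5/4
sR = 40/116 = 10/29
mL = -1/2·sL + 1·sR = -65/232
mR = -1/2·sL + 0·sR = -5/8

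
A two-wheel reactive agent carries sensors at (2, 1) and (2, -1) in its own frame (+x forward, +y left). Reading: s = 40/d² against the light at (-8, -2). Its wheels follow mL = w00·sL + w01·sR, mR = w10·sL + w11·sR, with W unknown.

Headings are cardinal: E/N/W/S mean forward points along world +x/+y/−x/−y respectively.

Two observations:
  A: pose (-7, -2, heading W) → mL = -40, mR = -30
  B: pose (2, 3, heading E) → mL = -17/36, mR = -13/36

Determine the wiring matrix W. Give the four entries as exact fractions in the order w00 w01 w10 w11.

obs A: pose=(-7,-2,W) → sL=20, sR=20, mL=-40, mR=-30
obs B: pose=(2,3,E) → sL=2/9, sR=1/4, mL=-17/36, mR=-13/36
sensor matrix S = [[20, 20], [2/9, 1/4]]; det S = 5/9
solve [mL_A; mL_B] = S·[w00; w01] and [mR_A; mR_B] = S·[w10; w11]:
  w00 = -1, w01 = -1, w10 = -1/2, w11 = -1

-1 -1 -1/2 -1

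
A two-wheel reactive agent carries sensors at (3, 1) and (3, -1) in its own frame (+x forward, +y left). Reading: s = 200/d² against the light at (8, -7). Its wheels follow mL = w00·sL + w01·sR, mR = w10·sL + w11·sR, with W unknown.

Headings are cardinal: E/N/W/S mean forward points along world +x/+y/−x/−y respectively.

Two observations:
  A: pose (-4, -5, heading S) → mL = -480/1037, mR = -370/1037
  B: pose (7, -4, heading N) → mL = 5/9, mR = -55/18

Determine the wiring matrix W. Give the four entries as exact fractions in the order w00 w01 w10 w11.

obs A: pose=(-4,-5,S) → sL=100/61, sR=20/17, mL=-480/1037, mR=-370/1037
obs B: pose=(7,-4,N) → sL=5, sR=50/9, mL=5/9, mR=-55/18
sensor matrix S = [[100/61, 20/17], [5, 50/9]]; det S = 30100/9333
solve [mL_A; mL_B] = S·[w00; w01] and [mR_A; mR_B] = S·[w10; w11]:
  w00 = -1, w01 = 1, w10 = 1/2, w11 = -1

-1 1 1/2 -1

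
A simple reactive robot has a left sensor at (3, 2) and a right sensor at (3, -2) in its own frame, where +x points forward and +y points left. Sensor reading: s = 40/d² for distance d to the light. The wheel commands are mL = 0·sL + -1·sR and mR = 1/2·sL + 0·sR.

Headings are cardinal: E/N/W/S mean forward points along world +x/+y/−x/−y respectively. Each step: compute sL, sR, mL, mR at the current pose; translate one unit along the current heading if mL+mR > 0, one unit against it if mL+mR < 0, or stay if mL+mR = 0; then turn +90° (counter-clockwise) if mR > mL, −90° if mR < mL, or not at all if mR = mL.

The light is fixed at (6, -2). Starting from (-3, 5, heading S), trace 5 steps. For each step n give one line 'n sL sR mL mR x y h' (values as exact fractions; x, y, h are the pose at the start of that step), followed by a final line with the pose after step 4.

0 8/13 40/137 -40/137 4/13 -3 5 S
1 2/5 10/13 -10/13 1/5 -3 4 E
2 8/45 8/29 -8/29 4/45 -4 4 N
3 20/89 20/109 -20/109 10/89 -4 3 W
4 40/53 8/25 -8/25 20/53 -3 3 S
final -3 2 E

n=0: pose=(-3,5,S); sL=8/13, sR=40/137; mL=-40/137, mR=4/13; mL+mR=28/1781 → advance +1; mR−mL=1068/1781 → turn +1·90°
n=1: pose=(-3,4,E); sL=2/5, sR=10/13; mL=-10/13, mR=1/5; mL+mR=-37/65 → advance -1; mR−mL=63/65 → turn +1·90°
n=2: pose=(-4,4,N); sL=8/45, sR=8/29; mL=-8/29, mR=4/45; mL+mR=-244/1305 → advance -1; mR−mL=476/1305 → turn +1·90°
n=3: pose=(-4,3,W); sL=20/89, sR=20/109; mL=-20/109, mR=10/89; mL+mR=-690/9701 → advance -1; mR−mL=2870/9701 → turn +1·90°
n=4: pose=(-3,3,S); sL=40/53, sR=8/25; mL=-8/25, mR=20/53; mL+mR=76/1325 → advance +1; mR−mL=924/1325 → turn +1·90°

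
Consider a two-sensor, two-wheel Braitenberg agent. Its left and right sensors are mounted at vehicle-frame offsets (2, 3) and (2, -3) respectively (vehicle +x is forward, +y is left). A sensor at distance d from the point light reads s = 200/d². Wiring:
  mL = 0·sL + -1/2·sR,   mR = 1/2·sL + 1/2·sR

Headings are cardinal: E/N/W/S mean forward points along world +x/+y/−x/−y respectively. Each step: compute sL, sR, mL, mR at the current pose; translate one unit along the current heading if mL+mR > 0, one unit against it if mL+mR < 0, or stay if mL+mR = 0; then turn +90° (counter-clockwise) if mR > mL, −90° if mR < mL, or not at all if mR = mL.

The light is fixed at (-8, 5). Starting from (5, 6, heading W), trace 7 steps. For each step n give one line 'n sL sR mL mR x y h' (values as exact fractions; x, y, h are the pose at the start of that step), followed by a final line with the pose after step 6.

0 8/5 200/137 -100/137 1048/685 5 6 W
1 100/113 100/41 -50/41 7700/4633 4 6 S
2 40/41 40/41 -20/41 40/41 4 5 E
3 25/13 10/13 -5/13 35/26 5 5 N
4 8/5 200/137 -100/137 1048/685 5 6 W
5 100/113 100/41 -50/41 7700/4633 4 6 S
6 40/41 40/41 -20/41 40/41 4 5 E
final 5 5 N

n=0: pose=(5,6,W); sL=8/5, sR=200/137; mL=-100/137, mR=1048/685; mL+mR=4/5 → advance +1; mR−mL=1548/685 → turn +1·90°
n=1: pose=(4,6,S); sL=100/113, sR=100/41; mL=-50/41, mR=7700/4633; mL+mR=50/113 → advance +1; mR−mL=13350/4633 → turn +1·90°
n=2: pose=(4,5,E); sL=40/41, sR=40/41; mL=-20/41, mR=40/41; mL+mR=20/41 → advance +1; mR−mL=60/41 → turn +1·90°
n=3: pose=(5,5,N); sL=25/13, sR=10/13; mL=-5/13, mR=35/26; mL+mR=25/26 → advance +1; mR−mL=45/26 → turn +1·90°
n=4: pose=(5,6,W); sL=8/5, sR=200/137; mL=-100/137, mR=1048/685; mL+mR=4/5 → advance +1; mR−mL=1548/685 → turn +1·90°
n=5: pose=(4,6,S); sL=100/113, sR=100/41; mL=-50/41, mR=7700/4633; mL+mR=50/113 → advance +1; mR−mL=13350/4633 → turn +1·90°
n=6: pose=(4,5,E); sL=40/41, sR=40/41; mL=-20/41, mR=40/41; mL+mR=20/41 → advance +1; mR−mL=60/41 → turn +1·90°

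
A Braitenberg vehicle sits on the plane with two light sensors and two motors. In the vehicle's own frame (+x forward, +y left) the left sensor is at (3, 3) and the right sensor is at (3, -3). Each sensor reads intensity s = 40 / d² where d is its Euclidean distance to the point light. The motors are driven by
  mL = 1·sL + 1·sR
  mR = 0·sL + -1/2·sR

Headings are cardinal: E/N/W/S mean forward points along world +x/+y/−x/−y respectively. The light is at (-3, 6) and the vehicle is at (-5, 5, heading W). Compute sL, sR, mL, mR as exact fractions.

left sensor world pos  = (-8, 2); dL² = 41
right sensor world pos = (-8, 8); dR² = 29
sL = 40/41 = 40/41
sR = 40/29 = 40/29
mL = 1·sL + 1·sR = 2800/1189
mR = 0·sL + -1/2·sR = -20/29

40/41 40/29 2800/1189 -20/29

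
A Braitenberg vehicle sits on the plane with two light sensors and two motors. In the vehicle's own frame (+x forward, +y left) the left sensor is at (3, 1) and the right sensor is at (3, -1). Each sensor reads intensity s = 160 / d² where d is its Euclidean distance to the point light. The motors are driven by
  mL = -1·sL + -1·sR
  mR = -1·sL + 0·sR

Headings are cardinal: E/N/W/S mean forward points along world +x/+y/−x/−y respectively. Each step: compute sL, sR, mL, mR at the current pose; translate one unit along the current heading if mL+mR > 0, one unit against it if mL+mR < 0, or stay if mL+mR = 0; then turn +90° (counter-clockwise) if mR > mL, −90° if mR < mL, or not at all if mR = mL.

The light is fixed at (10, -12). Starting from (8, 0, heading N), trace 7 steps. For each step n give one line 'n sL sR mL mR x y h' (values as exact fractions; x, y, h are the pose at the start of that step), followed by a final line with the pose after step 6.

0 80/117 80/113 -18400/13221 -80/117 8 0 N
1 32/25 160/169 -9408/4225 -32/25 8 -1 W
2 5/2 40/17 -165/34 -5/2 9 -1 S
3 160/173 32/25 -9536/4325 -160/173 9 0 E
4 80/117 80/113 -18400/13221 -80/117 8 0 N
5 32/25 160/169 -9408/4225 -32/25 8 -1 W
6 5/2 40/17 -165/34 -5/2 9 -1 S
final 9 0 E

n=0: pose=(8,0,N); sL=80/117, sR=80/113; mL=-18400/13221, mR=-80/117; mL+mR=-27440/13221 → advance -1; mR−mL=80/113 → turn +1·90°
n=1: pose=(8,-1,W); sL=32/25, sR=160/169; mL=-9408/4225, mR=-32/25; mL+mR=-14816/4225 → advance -1; mR−mL=160/169 → turn +1·90°
n=2: pose=(9,-1,S); sL=5/2, sR=40/17; mL=-165/34, mR=-5/2; mL+mR=-125/17 → advance -1; mR−mL=40/17 → turn +1·90°
n=3: pose=(9,0,E); sL=160/173, sR=32/25; mL=-9536/4325, mR=-160/173; mL+mR=-13536/4325 → advance -1; mR−mL=32/25 → turn +1·90°
n=4: pose=(8,0,N); sL=80/117, sR=80/113; mL=-18400/13221, mR=-80/117; mL+mR=-27440/13221 → advance -1; mR−mL=80/113 → turn +1·90°
n=5: pose=(8,-1,W); sL=32/25, sR=160/169; mL=-9408/4225, mR=-32/25; mL+mR=-14816/4225 → advance -1; mR−mL=160/169 → turn +1·90°
n=6: pose=(9,-1,S); sL=5/2, sR=40/17; mL=-165/34, mR=-5/2; mL+mR=-125/17 → advance -1; mR−mL=40/17 → turn +1·90°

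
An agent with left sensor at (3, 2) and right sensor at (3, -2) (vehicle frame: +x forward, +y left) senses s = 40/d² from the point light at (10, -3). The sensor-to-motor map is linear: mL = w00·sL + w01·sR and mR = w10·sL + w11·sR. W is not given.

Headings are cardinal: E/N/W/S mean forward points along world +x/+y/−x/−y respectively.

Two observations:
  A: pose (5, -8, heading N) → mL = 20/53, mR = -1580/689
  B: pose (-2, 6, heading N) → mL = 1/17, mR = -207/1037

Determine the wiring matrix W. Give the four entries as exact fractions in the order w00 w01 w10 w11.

obs A: pose=(5,-8,N) → sL=40/53, sR=40/13, mL=20/53, mR=-1580/689
obs B: pose=(-2,6,N) → sL=2/17, sR=10/61, mL=1/17, mR=-207/1037
sensor matrix S = [[40/53, 40/13], [2/17, 10/61]]; det S = -170240/714493
solve [mL_A; mL_B] = S·[w00; w01] and [mR_A; mR_B] = S·[w10; w11]:
  w00 = 1/2, w01 = 0, w10 = -1, w11 = -1/2

1/2 0 -1 -1/2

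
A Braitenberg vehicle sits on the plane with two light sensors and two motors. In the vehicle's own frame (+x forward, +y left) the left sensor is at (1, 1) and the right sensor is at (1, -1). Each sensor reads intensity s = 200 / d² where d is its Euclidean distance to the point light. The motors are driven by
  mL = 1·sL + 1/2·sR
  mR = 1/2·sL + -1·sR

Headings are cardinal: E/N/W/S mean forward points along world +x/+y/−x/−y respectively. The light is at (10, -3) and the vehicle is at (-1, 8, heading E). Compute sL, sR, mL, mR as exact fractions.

left sensor world pos  = (0, 9); dL² = 244
right sensor world pos = (0, 7); dR² = 200
sL = 200/244 = 50/61
sR = 200/200 = 1
mL = 1·sL + 1/2·sR = 161/122
mR = 1/2·sL + -1·sR = -36/61

50/61 1 161/122 -36/61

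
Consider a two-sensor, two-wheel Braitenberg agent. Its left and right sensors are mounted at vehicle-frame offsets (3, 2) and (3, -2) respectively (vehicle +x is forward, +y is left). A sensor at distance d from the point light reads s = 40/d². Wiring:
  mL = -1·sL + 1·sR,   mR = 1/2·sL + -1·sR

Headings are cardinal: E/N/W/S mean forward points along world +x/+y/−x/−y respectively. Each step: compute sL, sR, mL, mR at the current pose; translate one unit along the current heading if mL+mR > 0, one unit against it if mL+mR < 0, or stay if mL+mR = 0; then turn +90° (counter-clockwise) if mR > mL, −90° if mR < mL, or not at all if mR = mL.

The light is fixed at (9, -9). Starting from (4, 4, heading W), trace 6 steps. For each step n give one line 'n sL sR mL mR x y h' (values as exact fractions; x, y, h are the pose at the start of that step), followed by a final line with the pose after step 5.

n=0: pose=(4,4,W); sL=8/37, sR=40/289; mL=-832/10693, mR=-324/10693; mL+mR=-4/37 → advance -1; mR−mL=508/10693 → turn +1·90°
n=1: pose=(5,4,S); sL=5/13, sR=5/17; mL=-20/221, mR=-45/442; mL+mR=-5/26 → advance -1; mR−mL=-5/442 → turn -1·90°
n=2: pose=(5,5,W); sL=40/193, sR=8/61; mL=-896/11773, mR=-324/11773; mL+mR=-20/193 → advance -1; mR−mL=572/11773 → turn +1·90°
n=3: pose=(6,5,S); sL=20/61, sR=20/73; mL=-240/4453, mR=-490/4453; mL+mR=-10/61 → advance -1; mR−mL=-250/4453 → turn -1·90°
n=4: pose=(6,6,W); sL=8/41, sR=8/65; mL=-192/2665, mR=-68/2665; mL+mR=-4/41 → advance -1; mR−mL=124/2665 → turn +1·90°
n=5: pose=(7,6,S); sL=5/18, sR=1/4; mL=-1/36, mR=-1/9; mL+mR=-5/36 → advance -1; mR−mL=-1/12 → turn -1·90°

0 8/37 40/289 -832/10693 -324/10693 4 4 W
1 5/13 5/17 -20/221 -45/442 5 4 S
2 40/193 8/61 -896/11773 -324/11773 5 5 W
3 20/61 20/73 -240/4453 -490/4453 6 5 S
4 8/41 8/65 -192/2665 -68/2665 6 6 W
5 5/18 1/4 -1/36 -1/9 7 6 S
final 7 7 W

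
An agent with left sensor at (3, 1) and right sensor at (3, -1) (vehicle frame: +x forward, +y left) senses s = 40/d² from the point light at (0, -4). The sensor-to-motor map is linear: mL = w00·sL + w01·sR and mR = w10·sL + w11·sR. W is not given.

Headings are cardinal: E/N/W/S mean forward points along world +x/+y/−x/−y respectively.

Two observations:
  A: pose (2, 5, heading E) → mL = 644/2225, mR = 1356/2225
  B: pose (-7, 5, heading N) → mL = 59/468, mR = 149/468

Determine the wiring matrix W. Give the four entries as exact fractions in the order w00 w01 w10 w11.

obs A: pose=(2,5,E) → sL=8/25, sR=40/89, mL=644/2225, mR=1356/2225
obs B: pose=(-7,5,N) → sL=5/26, sR=2/9, mL=59/468, mR=149/468
sensor matrix S = [[8/25, 40/89], [5/26, 2/9]]; det S = -3988/260325
solve [mL_A; mL_B] = S·[w00; w01] and [mR_A; mR_B] = S·[w10; w11]:
  w00 = -1/2, w01 = 1, w10 = 1/2, w11 = 1

-1/2 1 1/2 1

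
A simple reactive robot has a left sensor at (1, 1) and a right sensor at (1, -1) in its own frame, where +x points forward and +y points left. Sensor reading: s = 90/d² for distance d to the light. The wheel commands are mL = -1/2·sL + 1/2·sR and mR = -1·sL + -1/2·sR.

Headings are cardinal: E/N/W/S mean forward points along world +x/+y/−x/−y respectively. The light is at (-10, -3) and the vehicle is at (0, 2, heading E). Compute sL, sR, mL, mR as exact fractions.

left sensor world pos  = (1, 3); dL² = 157
right sensor world pos = (1, 1); dR² = 137
sL = 90/157 = 90/157
sR = 90/137 = 90/137
mL = -1/2·sL + 1/2·sR = 900/21509
mR = -1·sL + -1/2·sR = -19395/21509

90/157 90/137 900/21509 -19395/21509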